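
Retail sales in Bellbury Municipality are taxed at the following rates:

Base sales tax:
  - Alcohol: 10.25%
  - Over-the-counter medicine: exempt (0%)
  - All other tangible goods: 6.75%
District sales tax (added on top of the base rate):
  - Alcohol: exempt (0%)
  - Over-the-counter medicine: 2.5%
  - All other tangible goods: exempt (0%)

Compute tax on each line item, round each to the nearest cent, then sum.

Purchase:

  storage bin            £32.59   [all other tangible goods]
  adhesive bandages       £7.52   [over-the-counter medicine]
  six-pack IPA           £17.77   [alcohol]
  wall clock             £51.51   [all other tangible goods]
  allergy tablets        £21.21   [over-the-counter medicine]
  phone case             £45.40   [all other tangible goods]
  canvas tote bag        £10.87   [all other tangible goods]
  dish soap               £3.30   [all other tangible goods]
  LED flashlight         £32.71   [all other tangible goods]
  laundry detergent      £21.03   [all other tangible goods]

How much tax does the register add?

£15.86

Storage bin £32.59: all other tangible goods → 6.75% + 0% district = 6.75% → £2.20
Adhesive bandages £7.52: over-the-counter medicine → 0% + 2.5% district = 2.5% → £0.19
Six-pack IPA £17.77: alcohol → 10.25% + 0% district = 10.25% → £1.82
Wall clock £51.51: all other tangible goods → 6.75% + 0% district = 6.75% → £3.48
Allergy tablets £21.21: over-the-counter medicine → 0% + 2.5% district = 2.5% → £0.53
Phone case £45.40: all other tangible goods → 6.75% + 0% district = 6.75% → £3.06
Canvas tote bag £10.87: all other tangible goods → 6.75% + 0% district = 6.75% → £0.73
Dish soap £3.30: all other tangible goods → 6.75% + 0% district = 6.75% → £0.22
LED flashlight £32.71: all other tangible goods → 6.75% + 0% district = 6.75% → £2.21
Laundry detergent £21.03: all other tangible goods → 6.75% + 0% district = 6.75% → £1.42
Total tax = £2.20 + £0.19 + £1.82 + £3.48 + £0.53 + £3.06 + £0.73 + £0.22 + £2.21 + £1.42 = £15.86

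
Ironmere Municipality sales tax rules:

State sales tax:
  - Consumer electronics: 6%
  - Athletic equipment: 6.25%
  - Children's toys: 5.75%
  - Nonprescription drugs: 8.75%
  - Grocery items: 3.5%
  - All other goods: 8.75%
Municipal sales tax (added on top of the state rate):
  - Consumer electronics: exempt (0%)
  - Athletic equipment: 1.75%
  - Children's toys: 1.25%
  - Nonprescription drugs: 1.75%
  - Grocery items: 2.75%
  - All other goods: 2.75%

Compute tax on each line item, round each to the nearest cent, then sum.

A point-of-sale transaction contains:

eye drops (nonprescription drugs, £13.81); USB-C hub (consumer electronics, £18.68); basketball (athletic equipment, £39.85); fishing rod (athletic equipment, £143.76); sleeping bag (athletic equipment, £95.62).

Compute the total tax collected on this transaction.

£24.91

Eye drops £13.81: nonprescription drugs → 8.75% + 1.75% municipal = 10.5% → £1.45
USB-C hub £18.68: consumer electronics → 6% + 0% municipal = 6% → £1.12
Basketball £39.85: athletic equipment → 6.25% + 1.75% municipal = 8% → £3.19
Fishing rod £143.76: athletic equipment → 6.25% + 1.75% municipal = 8% → £11.50
Sleeping bag £95.62: athletic equipment → 6.25% + 1.75% municipal = 8% → £7.65
Total tax = £1.45 + £1.12 + £3.19 + £11.50 + £7.65 = £24.91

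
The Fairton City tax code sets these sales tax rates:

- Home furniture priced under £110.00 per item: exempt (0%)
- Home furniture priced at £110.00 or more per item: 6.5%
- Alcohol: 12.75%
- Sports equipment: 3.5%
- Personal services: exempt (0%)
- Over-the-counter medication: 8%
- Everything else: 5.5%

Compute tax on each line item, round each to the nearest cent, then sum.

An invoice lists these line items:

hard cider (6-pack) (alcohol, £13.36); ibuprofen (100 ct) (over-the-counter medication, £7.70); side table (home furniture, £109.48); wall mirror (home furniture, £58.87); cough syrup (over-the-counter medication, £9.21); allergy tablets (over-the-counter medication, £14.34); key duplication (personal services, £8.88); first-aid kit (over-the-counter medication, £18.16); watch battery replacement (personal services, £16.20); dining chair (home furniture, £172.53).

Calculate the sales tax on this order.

Hard cider (6-pack) £13.36: alcohol → 12.75% → £1.70
Ibuprofen (100 ct) £7.70: over-the-counter medication → 8% → £0.62
Side table £109.48: home furniture, under £110.00 → 0% → £0.00
Wall mirror £58.87: home furniture, under £110.00 → 0% → £0.00
Cough syrup £9.21: over-the-counter medication → 8% → £0.74
Allergy tablets £14.34: over-the-counter medication → 8% → £1.15
Key duplication £8.88: personal services → 0% → £0.00
First-aid kit £18.16: over-the-counter medication → 8% → £1.45
Watch battery replacement £16.20: personal services → 0% → £0.00
Dining chair £172.53: home furniture, £110.00 or more → 6.5% → £11.21
Total tax = £1.70 + £0.62 + £0.74 + £1.15 + £1.45 + £11.21 = £16.87

£16.87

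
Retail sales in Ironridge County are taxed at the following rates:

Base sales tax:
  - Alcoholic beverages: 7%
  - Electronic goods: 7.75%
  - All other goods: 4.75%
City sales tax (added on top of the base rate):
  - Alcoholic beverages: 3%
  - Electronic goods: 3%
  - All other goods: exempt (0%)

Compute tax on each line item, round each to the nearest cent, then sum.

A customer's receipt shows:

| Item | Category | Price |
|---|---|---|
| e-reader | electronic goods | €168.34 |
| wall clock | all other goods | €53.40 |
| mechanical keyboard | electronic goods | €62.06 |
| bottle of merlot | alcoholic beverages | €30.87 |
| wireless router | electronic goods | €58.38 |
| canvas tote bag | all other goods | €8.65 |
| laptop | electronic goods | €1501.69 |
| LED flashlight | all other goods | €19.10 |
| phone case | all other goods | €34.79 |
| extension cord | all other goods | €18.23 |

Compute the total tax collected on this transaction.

€201.95

E-reader €168.34: electronic goods → 7.75% + 3% city = 10.75% → €18.10
Wall clock €53.40: all other goods → 4.75% + 0% city = 4.75% → €2.54
Mechanical keyboard €62.06: electronic goods → 7.75% + 3% city = 10.75% → €6.67
Bottle of merlot €30.87: alcoholic beverages → 7% + 3% city = 10% → €3.09
Wireless router €58.38: electronic goods → 7.75% + 3% city = 10.75% → €6.28
Canvas tote bag €8.65: all other goods → 4.75% + 0% city = 4.75% → €0.41
Laptop €1501.69: electronic goods → 7.75% + 3% city = 10.75% → €161.43
LED flashlight €19.10: all other goods → 4.75% + 0% city = 4.75% → €0.91
Phone case €34.79: all other goods → 4.75% + 0% city = 4.75% → €1.65
Extension cord €18.23: all other goods → 4.75% + 0% city = 4.75% → €0.87
Total tax = €18.10 + €2.54 + €6.67 + €3.09 + €6.28 + €0.41 + €161.43 + €0.91 + €1.65 + €0.87 = €201.95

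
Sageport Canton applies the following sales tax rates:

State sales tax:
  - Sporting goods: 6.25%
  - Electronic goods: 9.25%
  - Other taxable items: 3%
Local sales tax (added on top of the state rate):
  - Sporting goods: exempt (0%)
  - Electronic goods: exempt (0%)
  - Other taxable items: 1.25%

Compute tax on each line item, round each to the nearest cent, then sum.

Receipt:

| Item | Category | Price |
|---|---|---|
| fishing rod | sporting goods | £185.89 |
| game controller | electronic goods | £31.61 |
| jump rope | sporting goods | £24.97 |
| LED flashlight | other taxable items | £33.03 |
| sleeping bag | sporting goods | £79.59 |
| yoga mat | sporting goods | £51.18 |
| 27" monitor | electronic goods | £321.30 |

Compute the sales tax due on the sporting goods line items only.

£21.35

Fishing rod £185.89: sporting goods → 6.25% + 0% local = 6.25% → £11.62
Jump rope £24.97: sporting goods → 6.25% + 0% local = 6.25% → £1.56
Sleeping bag £79.59: sporting goods → 6.25% + 0% local = 6.25% → £4.97
Yoga mat £51.18: sporting goods → 6.25% + 0% local = 6.25% → £3.20
Tax on sporting goods = £11.62 + £1.56 + £4.97 + £3.20 = £21.35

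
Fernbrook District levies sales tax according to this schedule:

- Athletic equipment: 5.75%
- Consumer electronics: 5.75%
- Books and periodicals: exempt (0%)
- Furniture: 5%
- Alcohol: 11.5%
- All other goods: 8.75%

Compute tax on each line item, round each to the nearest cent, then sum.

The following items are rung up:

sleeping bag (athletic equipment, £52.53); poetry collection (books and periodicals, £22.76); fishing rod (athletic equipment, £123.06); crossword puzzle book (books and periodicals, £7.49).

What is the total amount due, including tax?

Sleeping bag £52.53: athletic equipment → 5.75% → £3.02
Poetry collection £22.76: books and periodicals → 0% → £0.00
Fishing rod £123.06: athletic equipment → 5.75% → £7.08
Crossword puzzle book £7.49: books and periodicals → 0% → £0.00
Subtotal = £205.84; tax = £10.10; total due = £215.94

£215.94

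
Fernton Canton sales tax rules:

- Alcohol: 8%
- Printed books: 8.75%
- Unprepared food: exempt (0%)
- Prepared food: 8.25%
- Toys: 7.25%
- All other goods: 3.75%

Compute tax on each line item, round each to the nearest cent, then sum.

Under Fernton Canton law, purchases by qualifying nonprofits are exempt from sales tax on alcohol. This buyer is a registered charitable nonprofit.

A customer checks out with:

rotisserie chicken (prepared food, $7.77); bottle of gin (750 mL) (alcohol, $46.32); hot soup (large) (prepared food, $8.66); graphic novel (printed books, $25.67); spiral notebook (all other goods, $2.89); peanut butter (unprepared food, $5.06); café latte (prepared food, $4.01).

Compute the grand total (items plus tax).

$104.42

Rotisserie chicken $7.77: prepared food → 8.25% → $0.64
Bottle of gin (750 mL) $46.32: alcohol, buyer-exempt → 0% → $0.00
Hot soup (large) $8.66: prepared food → 8.25% → $0.71
Graphic novel $25.67: printed books → 8.75% → $2.25
Spiral notebook $2.89: all other goods → 3.75% → $0.11
Peanut butter $5.06: unprepared food → 0% → $0.00
Café latte $4.01: prepared food → 8.25% → $0.33
Subtotal = $100.38; tax = $4.04; total due = $104.42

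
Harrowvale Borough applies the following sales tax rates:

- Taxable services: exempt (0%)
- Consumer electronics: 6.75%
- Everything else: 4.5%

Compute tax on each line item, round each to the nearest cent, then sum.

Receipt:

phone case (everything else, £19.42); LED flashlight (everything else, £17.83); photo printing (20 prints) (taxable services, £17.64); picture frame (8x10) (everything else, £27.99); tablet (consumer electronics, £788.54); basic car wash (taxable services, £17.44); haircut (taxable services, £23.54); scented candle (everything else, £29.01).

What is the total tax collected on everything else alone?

Phone case £19.42: everything else → 4.5% → £0.87
LED flashlight £17.83: everything else → 4.5% → £0.80
Picture frame (8x10) £27.99: everything else → 4.5% → £1.26
Scented candle £29.01: everything else → 4.5% → £1.31
Tax on everything else = £0.87 + £0.80 + £1.26 + £1.31 = £4.24

£4.24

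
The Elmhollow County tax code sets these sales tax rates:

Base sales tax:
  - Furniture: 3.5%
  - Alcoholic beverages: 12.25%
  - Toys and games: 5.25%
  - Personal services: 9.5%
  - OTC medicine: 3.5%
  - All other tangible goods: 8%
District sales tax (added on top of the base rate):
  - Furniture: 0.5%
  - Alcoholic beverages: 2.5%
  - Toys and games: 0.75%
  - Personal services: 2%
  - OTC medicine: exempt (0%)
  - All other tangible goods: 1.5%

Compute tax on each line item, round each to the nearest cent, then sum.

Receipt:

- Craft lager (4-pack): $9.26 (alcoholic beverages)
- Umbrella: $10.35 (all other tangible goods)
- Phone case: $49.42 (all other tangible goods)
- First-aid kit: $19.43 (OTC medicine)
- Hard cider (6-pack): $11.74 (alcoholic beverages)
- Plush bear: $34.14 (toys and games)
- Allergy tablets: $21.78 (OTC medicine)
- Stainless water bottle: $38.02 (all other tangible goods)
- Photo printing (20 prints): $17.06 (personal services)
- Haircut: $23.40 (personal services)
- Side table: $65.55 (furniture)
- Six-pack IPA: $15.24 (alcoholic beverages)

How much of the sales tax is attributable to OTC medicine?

$1.44

First-aid kit $19.43: OTC medicine → 3.5% + 0% district = 3.5% → $0.68
Allergy tablets $21.78: OTC medicine → 3.5% + 0% district = 3.5% → $0.76
Tax on OTC medicine = $0.68 + $0.76 = $1.44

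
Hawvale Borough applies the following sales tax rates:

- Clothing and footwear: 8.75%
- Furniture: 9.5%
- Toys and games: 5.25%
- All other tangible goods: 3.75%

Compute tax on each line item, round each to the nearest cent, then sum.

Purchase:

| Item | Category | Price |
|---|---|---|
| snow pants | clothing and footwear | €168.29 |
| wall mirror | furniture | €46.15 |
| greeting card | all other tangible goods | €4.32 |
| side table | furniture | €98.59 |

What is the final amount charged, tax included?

Snow pants €168.29: clothing and footwear → 8.75% → €14.73
Wall mirror €46.15: furniture → 9.5% → €4.38
Greeting card €4.32: all other tangible goods → 3.75% → €0.16
Side table €98.59: furniture → 9.5% → €9.37
Subtotal = €317.35; tax = €28.64; total due = €345.99

€345.99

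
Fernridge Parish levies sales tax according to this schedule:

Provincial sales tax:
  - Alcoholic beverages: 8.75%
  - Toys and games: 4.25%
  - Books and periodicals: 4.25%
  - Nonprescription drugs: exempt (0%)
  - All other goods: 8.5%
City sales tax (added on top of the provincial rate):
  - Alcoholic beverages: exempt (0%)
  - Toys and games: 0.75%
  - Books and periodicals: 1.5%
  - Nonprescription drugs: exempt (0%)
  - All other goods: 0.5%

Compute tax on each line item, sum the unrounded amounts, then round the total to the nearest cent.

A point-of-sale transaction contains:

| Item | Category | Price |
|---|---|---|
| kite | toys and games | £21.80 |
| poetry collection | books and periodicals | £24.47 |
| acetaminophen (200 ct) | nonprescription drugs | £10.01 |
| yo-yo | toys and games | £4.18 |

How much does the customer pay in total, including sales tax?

£63.17

Kite £21.80: toys and games → 4.25% + 0.75% city = 5% → £1.09
Poetry collection £24.47: books and periodicals → 4.25% + 1.5% city = 5.75% → £1.407025
Acetaminophen (200 ct) £10.01: nonprescription drugs → 0% + 0% city = 0% → £0.00
Yo-yo £4.18: toys and games → 4.25% + 0.75% city = 5% → £0.209
Subtotal = £60.46; unrounded tax = £2.706025 → £2.71; total due = £63.17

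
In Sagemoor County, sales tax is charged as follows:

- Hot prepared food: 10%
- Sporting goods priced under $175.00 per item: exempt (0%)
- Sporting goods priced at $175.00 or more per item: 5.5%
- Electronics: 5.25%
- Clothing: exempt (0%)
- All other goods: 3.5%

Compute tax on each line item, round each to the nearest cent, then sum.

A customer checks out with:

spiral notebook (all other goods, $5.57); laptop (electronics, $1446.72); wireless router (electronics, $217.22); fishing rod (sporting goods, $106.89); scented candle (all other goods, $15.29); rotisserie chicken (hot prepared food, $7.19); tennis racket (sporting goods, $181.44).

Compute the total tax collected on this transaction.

Spiral notebook $5.57: all other goods → 3.5% → $0.19
Laptop $1446.72: electronics → 5.25% → $75.95
Wireless router $217.22: electronics → 5.25% → $11.40
Fishing rod $106.89: sporting goods, under $175.00 → 0% → $0.00
Scented candle $15.29: all other goods → 3.5% → $0.54
Rotisserie chicken $7.19: hot prepared food → 10% → $0.72
Tennis racket $181.44: sporting goods, $175.00 or more → 5.5% → $9.98
Total tax = $0.19 + $75.95 + $11.40 + $0.54 + $0.72 + $9.98 = $98.78

$98.78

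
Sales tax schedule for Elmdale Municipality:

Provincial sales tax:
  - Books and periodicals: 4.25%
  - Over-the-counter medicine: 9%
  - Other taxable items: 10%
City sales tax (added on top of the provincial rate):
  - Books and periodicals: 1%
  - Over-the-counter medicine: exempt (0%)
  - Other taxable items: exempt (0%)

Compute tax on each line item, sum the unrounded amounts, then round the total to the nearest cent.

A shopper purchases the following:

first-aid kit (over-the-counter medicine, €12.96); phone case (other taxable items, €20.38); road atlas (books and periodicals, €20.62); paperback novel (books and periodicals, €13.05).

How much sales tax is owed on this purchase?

First-aid kit €12.96: over-the-counter medicine → 9% + 0% city = 9% → €1.1664
Phone case €20.38: other taxable items → 10% + 0% city = 10% → €2.038
Road atlas €20.62: books and periodicals → 4.25% + 1% city = 5.25% → €1.08255
Paperback novel €13.05: books and periodicals → 4.25% + 1% city = 5.25% → €0.685125
Unrounded tax sum = €4.972075 → €4.97

€4.97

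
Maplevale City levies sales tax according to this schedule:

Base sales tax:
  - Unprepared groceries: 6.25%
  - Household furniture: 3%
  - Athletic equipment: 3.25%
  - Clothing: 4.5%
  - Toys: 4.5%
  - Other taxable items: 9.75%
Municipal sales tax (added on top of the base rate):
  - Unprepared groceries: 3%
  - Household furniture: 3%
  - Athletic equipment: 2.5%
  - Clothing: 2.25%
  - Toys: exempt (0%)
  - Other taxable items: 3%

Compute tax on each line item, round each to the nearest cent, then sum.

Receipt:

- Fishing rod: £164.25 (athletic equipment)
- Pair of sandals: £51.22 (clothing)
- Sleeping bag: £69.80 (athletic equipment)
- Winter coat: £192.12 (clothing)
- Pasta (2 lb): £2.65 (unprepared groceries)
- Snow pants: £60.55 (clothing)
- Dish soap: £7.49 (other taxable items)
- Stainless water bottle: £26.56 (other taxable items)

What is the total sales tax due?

Fishing rod £164.25: athletic equipment → 3.25% + 2.5% municipal = 5.75% → £9.44
Pair of sandals £51.22: clothing → 4.5% + 2.25% municipal = 6.75% → £3.46
Sleeping bag £69.80: athletic equipment → 3.25% + 2.5% municipal = 5.75% → £4.01
Winter coat £192.12: clothing → 4.5% + 2.25% municipal = 6.75% → £12.97
Pasta (2 lb) £2.65: unprepared groceries → 6.25% + 3% municipal = 9.25% → £0.25
Snow pants £60.55: clothing → 4.5% + 2.25% municipal = 6.75% → £4.09
Dish soap £7.49: other taxable items → 9.75% + 3% municipal = 12.75% → £0.95
Stainless water bottle £26.56: other taxable items → 9.75% + 3% municipal = 12.75% → £3.39
Total tax = £9.44 + £3.46 + £4.01 + £12.97 + £0.25 + £4.09 + £0.95 + £3.39 = £38.56

£38.56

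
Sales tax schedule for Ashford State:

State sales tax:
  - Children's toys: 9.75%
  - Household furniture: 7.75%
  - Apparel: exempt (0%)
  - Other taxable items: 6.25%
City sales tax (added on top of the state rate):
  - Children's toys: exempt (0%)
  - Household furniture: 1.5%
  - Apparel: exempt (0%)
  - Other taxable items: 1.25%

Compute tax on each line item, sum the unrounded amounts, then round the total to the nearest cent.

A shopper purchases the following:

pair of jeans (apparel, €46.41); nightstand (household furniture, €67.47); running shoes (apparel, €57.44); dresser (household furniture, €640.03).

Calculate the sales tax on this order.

Pair of jeans €46.41: apparel → 0% + 0% city = 0% → €0.00
Nightstand €67.47: household furniture → 7.75% + 1.5% city = 9.25% → €6.240975
Running shoes €57.44: apparel → 0% + 0% city = 0% → €0.00
Dresser €640.03: household furniture → 7.75% + 1.5% city = 9.25% → €59.202775
Unrounded tax sum = €65.44375 → €65.44

€65.44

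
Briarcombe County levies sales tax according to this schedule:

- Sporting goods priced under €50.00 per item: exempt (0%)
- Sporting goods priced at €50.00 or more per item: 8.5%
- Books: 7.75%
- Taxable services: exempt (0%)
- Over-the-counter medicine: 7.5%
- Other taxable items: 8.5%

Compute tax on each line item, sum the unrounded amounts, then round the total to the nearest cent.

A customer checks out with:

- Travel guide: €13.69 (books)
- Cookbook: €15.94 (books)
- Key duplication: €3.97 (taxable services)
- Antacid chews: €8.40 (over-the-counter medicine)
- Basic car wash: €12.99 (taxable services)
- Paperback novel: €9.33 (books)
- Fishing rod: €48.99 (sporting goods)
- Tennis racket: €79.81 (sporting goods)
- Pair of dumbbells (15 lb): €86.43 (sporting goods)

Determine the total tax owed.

€17.78

Travel guide €13.69: books → 7.75% → €1.060975
Cookbook €15.94: books → 7.75% → €1.23535
Key duplication €3.97: taxable services → 0% → €0.00
Antacid chews €8.40: over-the-counter medicine → 7.5% → €0.63
Basic car wash €12.99: taxable services → 0% → €0.00
Paperback novel €9.33: books → 7.75% → €0.723075
Fishing rod €48.99: sporting goods, under €50.00 → 0% → €0.00
Tennis racket €79.81: sporting goods, €50.00 or more → 8.5% → €6.78385
Pair of dumbbells (15 lb) €86.43: sporting goods, €50.00 or more → 8.5% → €7.34655
Unrounded tax sum = €17.7798 → €17.78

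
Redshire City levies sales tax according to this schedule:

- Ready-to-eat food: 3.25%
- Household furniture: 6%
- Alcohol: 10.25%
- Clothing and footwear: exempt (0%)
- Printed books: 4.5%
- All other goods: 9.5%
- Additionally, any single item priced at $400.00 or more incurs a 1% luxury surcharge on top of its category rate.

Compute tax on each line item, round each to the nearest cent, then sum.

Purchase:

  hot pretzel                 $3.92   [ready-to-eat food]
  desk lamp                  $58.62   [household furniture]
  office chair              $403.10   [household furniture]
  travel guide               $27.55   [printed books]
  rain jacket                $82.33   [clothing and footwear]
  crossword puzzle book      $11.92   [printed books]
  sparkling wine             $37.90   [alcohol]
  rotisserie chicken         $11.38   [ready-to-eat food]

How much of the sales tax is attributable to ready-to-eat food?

Hot pretzel $3.92: ready-to-eat food → 3.25% → $0.13
Rotisserie chicken $11.38: ready-to-eat food → 3.25% → $0.37
Tax on ready-to-eat food = $0.13 + $0.37 = $0.50

$0.50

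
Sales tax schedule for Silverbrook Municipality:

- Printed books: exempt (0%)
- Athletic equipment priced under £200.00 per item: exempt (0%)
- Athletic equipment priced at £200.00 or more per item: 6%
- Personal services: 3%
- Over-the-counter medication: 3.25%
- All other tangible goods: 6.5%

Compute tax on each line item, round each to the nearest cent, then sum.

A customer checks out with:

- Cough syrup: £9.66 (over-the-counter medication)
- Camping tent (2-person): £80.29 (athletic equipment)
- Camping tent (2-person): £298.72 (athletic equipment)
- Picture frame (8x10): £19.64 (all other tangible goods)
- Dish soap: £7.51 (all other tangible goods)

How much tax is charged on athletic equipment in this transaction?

Camping tent (2-person) £80.29: athletic equipment, under £200.00 → 0% → £0.00
Camping tent (2-person) £298.72: athletic equipment, £200.00 or more → 6% → £17.92
Tax on athletic equipment = £0.00 + £17.92 = £17.92

£17.92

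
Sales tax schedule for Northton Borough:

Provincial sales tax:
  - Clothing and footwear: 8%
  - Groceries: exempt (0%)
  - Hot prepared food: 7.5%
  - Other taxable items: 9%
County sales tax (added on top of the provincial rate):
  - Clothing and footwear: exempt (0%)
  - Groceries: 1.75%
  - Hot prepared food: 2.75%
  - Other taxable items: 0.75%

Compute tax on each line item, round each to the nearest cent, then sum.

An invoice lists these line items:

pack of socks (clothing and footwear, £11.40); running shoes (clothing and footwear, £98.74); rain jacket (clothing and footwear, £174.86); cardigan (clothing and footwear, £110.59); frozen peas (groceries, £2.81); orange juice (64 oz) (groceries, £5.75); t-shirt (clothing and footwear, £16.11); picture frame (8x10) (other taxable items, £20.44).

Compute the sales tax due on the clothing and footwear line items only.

£32.94

Pack of socks £11.40: clothing and footwear → 8% + 0% county = 8% → £0.91
Running shoes £98.74: clothing and footwear → 8% + 0% county = 8% → £7.90
Rain jacket £174.86: clothing and footwear → 8% + 0% county = 8% → £13.99
Cardigan £110.59: clothing and footwear → 8% + 0% county = 8% → £8.85
T-shirt £16.11: clothing and footwear → 8% + 0% county = 8% → £1.29
Tax on clothing and footwear = £0.91 + £7.90 + £13.99 + £8.85 + £1.29 = £32.94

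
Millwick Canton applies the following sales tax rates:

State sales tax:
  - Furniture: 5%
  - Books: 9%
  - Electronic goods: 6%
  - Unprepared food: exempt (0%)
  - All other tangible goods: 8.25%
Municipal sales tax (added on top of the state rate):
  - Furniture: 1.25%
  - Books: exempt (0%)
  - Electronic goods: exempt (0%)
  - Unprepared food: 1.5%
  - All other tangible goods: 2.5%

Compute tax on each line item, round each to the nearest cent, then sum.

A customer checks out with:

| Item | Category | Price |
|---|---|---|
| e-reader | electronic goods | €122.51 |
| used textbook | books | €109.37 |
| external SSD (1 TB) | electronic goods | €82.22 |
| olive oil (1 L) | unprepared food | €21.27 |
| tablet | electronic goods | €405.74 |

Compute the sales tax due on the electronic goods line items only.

€36.62

E-reader €122.51: electronic goods → 6% + 0% municipal = 6% → €7.35
External SSD (1 TB) €82.22: electronic goods → 6% + 0% municipal = 6% → €4.93
Tablet €405.74: electronic goods → 6% + 0% municipal = 6% → €24.34
Tax on electronic goods = €7.35 + €4.93 + €24.34 = €36.62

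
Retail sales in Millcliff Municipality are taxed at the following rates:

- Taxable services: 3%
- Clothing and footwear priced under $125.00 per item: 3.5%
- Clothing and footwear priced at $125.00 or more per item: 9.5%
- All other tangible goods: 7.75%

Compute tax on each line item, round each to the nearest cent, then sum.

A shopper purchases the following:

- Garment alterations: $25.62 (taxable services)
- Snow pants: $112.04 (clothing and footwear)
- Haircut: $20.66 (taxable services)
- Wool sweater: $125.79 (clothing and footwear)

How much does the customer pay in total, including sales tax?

$301.37

Garment alterations $25.62: taxable services → 3% → $0.77
Snow pants $112.04: clothing and footwear, under $125.00 → 3.5% → $3.92
Haircut $20.66: taxable services → 3% → $0.62
Wool sweater $125.79: clothing and footwear, $125.00 or more → 9.5% → $11.95
Subtotal = $284.11; tax = $17.26; total due = $301.37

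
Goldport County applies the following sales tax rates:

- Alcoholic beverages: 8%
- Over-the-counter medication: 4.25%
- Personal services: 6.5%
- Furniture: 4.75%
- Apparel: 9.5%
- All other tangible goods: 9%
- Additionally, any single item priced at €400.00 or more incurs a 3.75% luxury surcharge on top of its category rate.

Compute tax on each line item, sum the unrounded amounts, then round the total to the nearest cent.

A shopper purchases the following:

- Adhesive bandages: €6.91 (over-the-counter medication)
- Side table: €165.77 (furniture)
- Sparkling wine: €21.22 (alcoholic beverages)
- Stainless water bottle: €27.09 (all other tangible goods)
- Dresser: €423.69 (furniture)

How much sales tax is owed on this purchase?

Adhesive bandages €6.91: over-the-counter medication → 4.25% → €0.293675
Side table €165.77: furniture → 4.75% → €7.874075
Sparkling wine €21.22: alcoholic beverages → 8% → €1.6976
Stainless water bottle €27.09: all other tangible goods → 9% → €2.4381
Dresser €423.69: furniture → 4.75% + 3.75% surcharge = 8.5% → €36.01365
Unrounded tax sum = €48.3171 → €48.32

€48.32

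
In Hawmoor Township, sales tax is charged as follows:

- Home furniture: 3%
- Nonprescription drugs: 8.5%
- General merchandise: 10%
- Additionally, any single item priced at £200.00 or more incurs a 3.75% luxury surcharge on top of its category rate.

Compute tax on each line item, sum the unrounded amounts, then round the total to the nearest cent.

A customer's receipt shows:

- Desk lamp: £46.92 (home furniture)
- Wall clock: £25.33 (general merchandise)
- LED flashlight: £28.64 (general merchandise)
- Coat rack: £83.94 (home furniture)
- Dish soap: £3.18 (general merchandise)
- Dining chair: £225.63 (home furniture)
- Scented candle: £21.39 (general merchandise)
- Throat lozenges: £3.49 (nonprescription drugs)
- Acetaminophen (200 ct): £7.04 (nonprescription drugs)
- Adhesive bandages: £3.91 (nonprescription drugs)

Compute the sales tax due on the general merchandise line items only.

£7.85

Wall clock £25.33: general merchandise → 10% → £2.533
LED flashlight £28.64: general merchandise → 10% → £2.864
Dish soap £3.18: general merchandise → 10% → £0.318
Scented candle £21.39: general merchandise → 10% → £2.139
Tax on general merchandise: unrounded sum = £7.854 → £7.85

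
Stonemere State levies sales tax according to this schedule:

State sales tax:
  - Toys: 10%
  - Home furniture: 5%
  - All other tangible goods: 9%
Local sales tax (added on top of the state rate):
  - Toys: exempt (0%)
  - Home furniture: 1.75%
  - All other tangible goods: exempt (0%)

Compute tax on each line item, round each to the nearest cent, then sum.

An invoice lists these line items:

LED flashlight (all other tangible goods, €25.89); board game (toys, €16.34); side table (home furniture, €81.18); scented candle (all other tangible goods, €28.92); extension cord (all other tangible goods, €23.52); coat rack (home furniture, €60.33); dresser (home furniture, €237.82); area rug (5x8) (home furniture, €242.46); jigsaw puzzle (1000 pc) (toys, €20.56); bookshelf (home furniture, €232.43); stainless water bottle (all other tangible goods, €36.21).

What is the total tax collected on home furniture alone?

€57.66

Side table €81.18: home furniture → 5% + 1.75% local = 6.75% → €5.48
Coat rack €60.33: home furniture → 5% + 1.75% local = 6.75% → €4.07
Dresser €237.82: home furniture → 5% + 1.75% local = 6.75% → €16.05
Area rug (5x8) €242.46: home furniture → 5% + 1.75% local = 6.75% → €16.37
Bookshelf €232.43: home furniture → 5% + 1.75% local = 6.75% → €15.69
Tax on home furniture = €5.48 + €4.07 + €16.05 + €16.37 + €15.69 = €57.66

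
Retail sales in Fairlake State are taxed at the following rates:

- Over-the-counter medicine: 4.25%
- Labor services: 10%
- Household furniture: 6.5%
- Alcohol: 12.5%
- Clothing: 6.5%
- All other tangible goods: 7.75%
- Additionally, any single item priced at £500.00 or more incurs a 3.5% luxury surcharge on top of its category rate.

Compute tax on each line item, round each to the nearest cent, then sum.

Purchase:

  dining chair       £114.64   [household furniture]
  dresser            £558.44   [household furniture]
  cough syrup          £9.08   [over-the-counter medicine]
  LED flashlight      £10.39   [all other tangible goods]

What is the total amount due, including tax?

Dining chair £114.64: household furniture → 6.5% → £7.45
Dresser £558.44: household furniture → 6.5% + 3.5% surcharge = 10% → £55.84
Cough syrup £9.08: over-the-counter medicine → 4.25% → £0.39
LED flashlight £10.39: all other tangible goods → 7.75% → £0.81
Subtotal = £692.55; tax = £64.49; total due = £757.04

£757.04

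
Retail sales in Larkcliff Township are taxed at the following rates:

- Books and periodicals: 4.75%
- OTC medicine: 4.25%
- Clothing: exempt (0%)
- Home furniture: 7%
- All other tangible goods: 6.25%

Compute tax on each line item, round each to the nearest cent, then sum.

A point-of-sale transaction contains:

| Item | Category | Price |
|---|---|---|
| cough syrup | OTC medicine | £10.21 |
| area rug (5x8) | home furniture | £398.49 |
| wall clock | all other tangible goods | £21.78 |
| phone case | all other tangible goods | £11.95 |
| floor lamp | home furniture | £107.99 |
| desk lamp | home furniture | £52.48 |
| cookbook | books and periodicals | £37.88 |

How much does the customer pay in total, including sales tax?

Cough syrup £10.21: OTC medicine → 4.25% → £0.43
Area rug (5x8) £398.49: home furniture → 7% → £27.89
Wall clock £21.78: all other tangible goods → 6.25% → £1.36
Phone case £11.95: all other tangible goods → 6.25% → £0.75
Floor lamp £107.99: home furniture → 7% → £7.56
Desk lamp £52.48: home furniture → 7% → £3.67
Cookbook £37.88: books and periodicals → 4.75% → £1.80
Subtotal = £640.78; tax = £43.46; total due = £684.24

£684.24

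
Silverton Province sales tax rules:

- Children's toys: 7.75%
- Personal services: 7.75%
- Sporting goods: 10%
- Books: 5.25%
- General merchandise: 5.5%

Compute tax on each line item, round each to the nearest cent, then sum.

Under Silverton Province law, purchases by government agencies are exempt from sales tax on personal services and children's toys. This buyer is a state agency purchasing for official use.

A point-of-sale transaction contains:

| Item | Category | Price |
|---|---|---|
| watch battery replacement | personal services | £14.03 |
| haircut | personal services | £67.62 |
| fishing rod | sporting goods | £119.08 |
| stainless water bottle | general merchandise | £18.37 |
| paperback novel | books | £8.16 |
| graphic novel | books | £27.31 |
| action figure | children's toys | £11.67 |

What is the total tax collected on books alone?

£1.86

Paperback novel £8.16: books → 5.25% → £0.43
Graphic novel £27.31: books → 5.25% → £1.43
Tax on books = £0.43 + £1.43 = £1.86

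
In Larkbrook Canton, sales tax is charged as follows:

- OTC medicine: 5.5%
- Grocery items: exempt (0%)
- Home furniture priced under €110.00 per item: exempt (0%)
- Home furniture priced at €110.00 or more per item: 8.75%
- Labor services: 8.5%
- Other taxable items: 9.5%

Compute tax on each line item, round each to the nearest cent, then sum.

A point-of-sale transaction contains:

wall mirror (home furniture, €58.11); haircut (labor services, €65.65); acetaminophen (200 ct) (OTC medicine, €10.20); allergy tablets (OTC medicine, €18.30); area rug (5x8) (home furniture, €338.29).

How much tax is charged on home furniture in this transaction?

Wall mirror €58.11: home furniture, under €110.00 → 0% → €0.00
Area rug (5x8) €338.29: home furniture, €110.00 or more → 8.75% → €29.60
Tax on home furniture = €0.00 + €29.60 = €29.60

€29.60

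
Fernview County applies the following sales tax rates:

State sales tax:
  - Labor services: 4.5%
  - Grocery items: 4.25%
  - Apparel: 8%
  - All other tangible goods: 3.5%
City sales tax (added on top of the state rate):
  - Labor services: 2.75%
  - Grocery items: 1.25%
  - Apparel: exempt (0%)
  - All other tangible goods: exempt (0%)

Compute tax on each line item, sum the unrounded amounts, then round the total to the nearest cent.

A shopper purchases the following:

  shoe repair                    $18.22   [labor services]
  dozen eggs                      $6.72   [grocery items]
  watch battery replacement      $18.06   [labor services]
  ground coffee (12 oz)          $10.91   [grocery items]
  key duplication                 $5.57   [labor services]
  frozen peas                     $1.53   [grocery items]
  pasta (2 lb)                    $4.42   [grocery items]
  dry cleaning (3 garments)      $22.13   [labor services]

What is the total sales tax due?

$5.94

Shoe repair $18.22: labor services → 4.5% + 2.75% city = 7.25% → $1.32095
Dozen eggs $6.72: grocery items → 4.25% + 1.25% city = 5.5% → $0.3696
Watch battery replacement $18.06: labor services → 4.5% + 2.75% city = 7.25% → $1.30935
Ground coffee (12 oz) $10.91: grocery items → 4.25% + 1.25% city = 5.5% → $0.60005
Key duplication $5.57: labor services → 4.5% + 2.75% city = 7.25% → $0.403825
Frozen peas $1.53: grocery items → 4.25% + 1.25% city = 5.5% → $0.08415
Pasta (2 lb) $4.42: grocery items → 4.25% + 1.25% city = 5.5% → $0.2431
Dry cleaning (3 garments) $22.13: labor services → 4.5% + 2.75% city = 7.25% → $1.604425
Unrounded tax sum = $5.93545 → $5.94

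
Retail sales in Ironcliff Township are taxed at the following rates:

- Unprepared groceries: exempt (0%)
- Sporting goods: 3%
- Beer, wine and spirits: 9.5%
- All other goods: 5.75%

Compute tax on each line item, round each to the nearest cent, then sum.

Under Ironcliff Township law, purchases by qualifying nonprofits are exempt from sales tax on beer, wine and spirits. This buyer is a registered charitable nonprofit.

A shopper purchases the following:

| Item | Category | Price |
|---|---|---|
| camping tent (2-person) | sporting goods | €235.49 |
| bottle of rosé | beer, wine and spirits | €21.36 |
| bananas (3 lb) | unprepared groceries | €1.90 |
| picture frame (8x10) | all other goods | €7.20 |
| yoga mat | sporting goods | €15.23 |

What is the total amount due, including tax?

€289.11

Camping tent (2-person) €235.49: sporting goods → 3% → €7.06
Bottle of rosé €21.36: beer, wine and spirits, buyer-exempt → 0% → €0.00
Bananas (3 lb) €1.90: unprepared groceries → 0% → €0.00
Picture frame (8x10) €7.20: all other goods → 5.75% → €0.41
Yoga mat €15.23: sporting goods → 3% → €0.46
Subtotal = €281.18; tax = €7.93; total due = €289.11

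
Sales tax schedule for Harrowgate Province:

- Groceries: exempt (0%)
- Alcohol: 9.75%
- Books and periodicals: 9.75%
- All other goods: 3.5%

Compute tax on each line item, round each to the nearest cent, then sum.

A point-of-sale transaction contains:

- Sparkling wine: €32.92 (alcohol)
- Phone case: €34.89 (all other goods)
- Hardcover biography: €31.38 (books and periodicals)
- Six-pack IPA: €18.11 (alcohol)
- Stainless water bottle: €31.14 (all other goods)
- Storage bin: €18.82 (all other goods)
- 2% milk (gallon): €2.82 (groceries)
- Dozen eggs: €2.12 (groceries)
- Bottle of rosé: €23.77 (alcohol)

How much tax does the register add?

€13.33

Sparkling wine €32.92: alcohol → 9.75% → €3.21
Phone case €34.89: all other goods → 3.5% → €1.22
Hardcover biography €31.38: books and periodicals → 9.75% → €3.06
Six-pack IPA €18.11: alcohol → 9.75% → €1.77
Stainless water bottle €31.14: all other goods → 3.5% → €1.09
Storage bin €18.82: all other goods → 3.5% → €0.66
2% milk (gallon) €2.82: groceries → 0% → €0.00
Dozen eggs €2.12: groceries → 0% → €0.00
Bottle of rosé €23.77: alcohol → 9.75% → €2.32
Total tax = €3.21 + €1.22 + €3.06 + €1.77 + €1.09 + €0.66 + €2.32 = €13.33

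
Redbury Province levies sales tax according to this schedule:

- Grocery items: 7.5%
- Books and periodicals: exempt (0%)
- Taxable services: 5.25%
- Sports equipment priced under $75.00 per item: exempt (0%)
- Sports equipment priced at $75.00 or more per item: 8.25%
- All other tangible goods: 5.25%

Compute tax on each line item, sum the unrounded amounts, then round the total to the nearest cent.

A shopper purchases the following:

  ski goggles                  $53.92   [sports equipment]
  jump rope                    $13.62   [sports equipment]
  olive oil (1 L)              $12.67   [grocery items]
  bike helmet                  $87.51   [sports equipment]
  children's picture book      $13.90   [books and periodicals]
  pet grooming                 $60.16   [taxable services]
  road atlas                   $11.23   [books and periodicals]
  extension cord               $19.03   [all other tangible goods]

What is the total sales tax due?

$12.33

Ski goggles $53.92: sports equipment, under $75.00 → 0% → $0.00
Jump rope $13.62: sports equipment, under $75.00 → 0% → $0.00
Olive oil (1 L) $12.67: grocery items → 7.5% → $0.95025
Bike helmet $87.51: sports equipment, $75.00 or more → 8.25% → $7.219575
Children's picture book $13.90: books and periodicals → 0% → $0.00
Pet grooming $60.16: taxable services → 5.25% → $3.1584
Road atlas $11.23: books and periodicals → 0% → $0.00
Extension cord $19.03: all other tangible goods → 5.25% → $0.999075
Unrounded tax sum = $12.3273 → $12.33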